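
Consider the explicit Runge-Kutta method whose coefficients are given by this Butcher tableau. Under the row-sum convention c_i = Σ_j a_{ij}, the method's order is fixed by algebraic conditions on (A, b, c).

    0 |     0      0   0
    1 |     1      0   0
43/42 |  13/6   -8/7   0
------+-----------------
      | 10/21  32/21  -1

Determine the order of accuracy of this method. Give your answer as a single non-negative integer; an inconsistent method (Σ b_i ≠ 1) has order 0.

b = (10/21, 32/21, -1)
c = (0, 1, 43/42)
Ac = (0, 0, -8/7)
Σ b_i: 10/21·1 + 32/21·1 + (-1)·1 = 1 ✓
b·c: 32/21·1 + (-1)·43/42 = 1/2 ✓
b·c²: 32/21·1 + (-1)·1849/1764 = 839/1764 ≠ 1/3 ⇒ order 2.
b·Ac: (-1)·(-8/7) = 8/7 ≠ 1/6

2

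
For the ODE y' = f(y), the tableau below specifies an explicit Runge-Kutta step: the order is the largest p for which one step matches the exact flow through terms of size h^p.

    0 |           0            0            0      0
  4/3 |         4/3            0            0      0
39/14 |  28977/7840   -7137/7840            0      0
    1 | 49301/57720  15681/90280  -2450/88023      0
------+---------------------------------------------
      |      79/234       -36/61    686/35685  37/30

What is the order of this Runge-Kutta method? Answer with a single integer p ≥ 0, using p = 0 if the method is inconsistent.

4

b = (79/234, -36/61, 686/35685, 37/30)
c = (0, 4/3, 39/14, 1)
Ac = (0, 0, -2379/1960, 57/370)
Σ b_i: 79/234·1 + (-36/61)·1 + 686/35685·1 + 37/30·1 = 1 ✓
b·c: (-36/61)·4/3 + 686/35685·39/14 + 37/30·1 = 1/2 ✓
b·c²: (-36/61)·16/9 + 686/35685·1521/196 + 37/30·1 = 1/3 ✓
b·Ac: 686/35685·(-2379/1960) + 37/30·57/370 = 1/6 ✓
b·c³: (-36/61)·64/27 + 686/35685·59319/2744 + 37/30·1 = 1/4 ✓
b·(c∘Ac): 686/35685·(-92781/27440) + 37/30·57/370 = 1/8 ✓
b·Ac²: 686/35685·(-793/490) + 37/30·103/1110 = 1/12 ✓
b·A²c: 37/30·5/148 = 1/24 ✓; 4 stages ⇒ order 4.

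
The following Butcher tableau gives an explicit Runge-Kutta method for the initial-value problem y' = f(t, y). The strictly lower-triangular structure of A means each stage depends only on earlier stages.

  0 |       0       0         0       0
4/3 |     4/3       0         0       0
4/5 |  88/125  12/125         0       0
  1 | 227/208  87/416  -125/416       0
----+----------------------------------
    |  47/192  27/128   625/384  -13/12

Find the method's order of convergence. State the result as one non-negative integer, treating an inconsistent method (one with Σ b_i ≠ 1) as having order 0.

b = (47/192, 27/128, 625/384, -13/12)
c = (0, 4/3, 4/5, 1)
Ac = (0, 0, 16/125, 1/26)
Σ b_i: 47/192·1 + 27/128·1 + 625/384·1 + (-13/12)·1 = 1 ✓
b·c: 27/128·4/3 + 625/384·4/5 + (-13/12)·1 = 1/2 ✓
b·c²: 27/128·16/9 + 625/384·16/25 + (-13/12)·1 = 1/3 ✓
b·Ac: 625/384·16/125 + (-13/12)·1/26 = 1/6 ✓
b·c³: 27/128·64/27 + 625/384·64/125 + (-13/12)·1 = 1/4 ✓
b·(c∘Ac): 625/384·64/625 + (-13/12)·1/26 = 1/8 ✓
b·Ac²: 625/384·64/375 + (-13/12)·7/39 = 1/12 ✓
b·A²c: (-13/12)·(-1/26) = 1/24 ✓; 4 stages ⇒ order 4.

4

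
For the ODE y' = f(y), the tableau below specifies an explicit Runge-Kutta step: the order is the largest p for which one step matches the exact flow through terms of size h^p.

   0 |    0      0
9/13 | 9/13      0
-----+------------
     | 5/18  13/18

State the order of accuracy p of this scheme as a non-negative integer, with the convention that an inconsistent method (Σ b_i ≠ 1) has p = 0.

b = (5/18, 13/18)
c = (0, 9/13)
Σ b_i: 5/18·1 + 13/18·1 = 1 ✓
b·c: 13/18·9/13 = 1/2 ✓; 2 stages ⇒ order 2.

2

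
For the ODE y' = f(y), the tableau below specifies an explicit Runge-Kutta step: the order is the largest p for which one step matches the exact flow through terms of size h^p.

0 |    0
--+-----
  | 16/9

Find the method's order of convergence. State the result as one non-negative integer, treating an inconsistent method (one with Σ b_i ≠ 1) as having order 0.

b = (16/9)
c = (0)
Σ b_i: 16/9·1 = 16/9 ≠ 1 ⇒ order 0.

0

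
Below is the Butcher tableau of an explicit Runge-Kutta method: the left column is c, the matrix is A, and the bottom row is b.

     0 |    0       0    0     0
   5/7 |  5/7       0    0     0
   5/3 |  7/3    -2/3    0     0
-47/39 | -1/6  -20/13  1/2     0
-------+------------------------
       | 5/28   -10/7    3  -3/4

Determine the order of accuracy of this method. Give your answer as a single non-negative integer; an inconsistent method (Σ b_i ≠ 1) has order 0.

1

b = (5/28, -10/7, 3, -3/4)
c = (0, 5/7, 5/3, -47/39)
Ac = (0, 0, -10/21, -145/546)
Σ b_i: 5/28·1 + (-10/7)·1 + 3·1 + (-3/4)·1 = 1 ✓
b·c: (-10/7)·5/7 + 3·5/3 + (-3/4)·(-47/39) = 12443/2548 ≠ 1/2 ⇒ order 1.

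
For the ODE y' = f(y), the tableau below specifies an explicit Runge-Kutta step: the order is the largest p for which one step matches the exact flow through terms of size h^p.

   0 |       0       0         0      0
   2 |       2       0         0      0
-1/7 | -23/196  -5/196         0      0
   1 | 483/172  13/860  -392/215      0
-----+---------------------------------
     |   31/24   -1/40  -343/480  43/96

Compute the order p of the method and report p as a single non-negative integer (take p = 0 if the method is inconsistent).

b = (31/24, -1/40, -343/480, 43/96)
c = (0, 2, -1/7, 1)
Ac = (0, 0, -5/98, 25/86)
Σ b_i: 31/24·1 + (-1/40)·1 + (-343/480)·1 + 43/96·1 = 1 ✓
b·c: (-1/40)·2 + (-343/480)·(-1/7) + 43/96·1 = 1/2 ✓
b·c²: (-1/40)·4 + (-343/480)·1/49 + 43/96·1 = 1/3 ✓
b·Ac: (-343/480)·(-5/98) + 43/96·25/86 = 1/6 ✓
b·c³: (-1/40)·8 + (-343/480)·(-1/343) + 43/96·1 = 1/4 ✓
b·(c∘Ac): (-343/480)·5/686 + 43/96·25/86 = 1/8 ✓
b·Ac²: (-343/480)·(-5/49) + 43/96·1/43 = 1/12 ✓
b·A²c: 43/96·4/43 = 1/24 ✓; 4 stages ⇒ order 4.

4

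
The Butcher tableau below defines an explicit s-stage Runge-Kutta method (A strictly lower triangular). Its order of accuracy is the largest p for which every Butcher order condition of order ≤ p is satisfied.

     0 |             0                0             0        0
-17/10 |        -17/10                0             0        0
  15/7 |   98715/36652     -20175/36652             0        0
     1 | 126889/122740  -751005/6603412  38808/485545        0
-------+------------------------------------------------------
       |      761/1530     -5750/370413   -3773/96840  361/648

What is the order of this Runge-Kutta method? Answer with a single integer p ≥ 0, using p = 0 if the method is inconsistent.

b = (761/1530, -5750/370413, -3773/96840, 361/648)
c = (0, -17/10, 15/7, 1)
Ac = (0, 0, 4035/4312, 1053/2888)
Σ b_i: 761/1530·1 + (-5750/370413)·1 + (-3773/96840)·1 + 361/648·1 = 1 ✓
b·c: (-5750/370413)·(-17/10) + (-3773/96840)·15/7 + 361/648·1 = 1/2 ✓
b·c²: (-5750/370413)·289/100 + (-3773/96840)·225/49 + 361/648·1 = 1/3 ✓
b·Ac: (-3773/96840)·4035/4312 + 361/648·1053/2888 = 1/6 ✓
b·c³: (-5750/370413)·(-4913/1000) + (-3773/96840)·3375/343 + 361/648·1 = 1/4 ✓
b·(c∘Ac): (-3773/96840)·60525/30184 + 361/648·1053/2888 = 1/8 ✓
b·Ac²: (-3773/96840)·(-13719/8624) + 361/648·1107/28880 = 1/12 ✓
b·A²c: 361/648·27/361 = 1/24 ✓; 4 stages ⇒ order 4.

4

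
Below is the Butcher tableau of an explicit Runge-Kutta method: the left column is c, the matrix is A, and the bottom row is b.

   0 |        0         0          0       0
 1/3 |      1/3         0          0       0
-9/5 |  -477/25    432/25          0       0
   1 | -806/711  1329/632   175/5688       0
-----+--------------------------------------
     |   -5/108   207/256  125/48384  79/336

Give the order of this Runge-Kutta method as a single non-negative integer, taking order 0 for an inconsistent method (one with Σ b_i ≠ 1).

b = (-5/108, 207/256, 125/48384, 79/336)
c = (0, 1/3, -9/5, 1)
Ac = (0, 0, 144/25, 51/79)
Σ b_i: (-5/108)·1 + 207/256·1 + 125/48384·1 + 79/336·1 = 1 ✓
b·c: 207/256·1/3 + 125/48384·(-9/5) + 79/336·1 = 1/2 ✓
b·c²: 207/256·1/9 + 125/48384·81/25 + 79/336·1 = 1/3 ✓
b·Ac: 125/48384·144/25 + 79/336·51/79 = 1/6 ✓
b·c³: 207/256·1/27 + 125/48384·(-729/125) + 79/336·1 = 1/4 ✓
b·(c∘Ac): 125/48384·(-1296/125) + 79/336·51/79 = 1/8 ✓
b·Ac²: 125/48384·48/25 + 79/336·1/3 = 1/12 ✓
b·A²c: 79/336·14/79 = 1/24 ✓; 4 stages ⇒ order 4.

4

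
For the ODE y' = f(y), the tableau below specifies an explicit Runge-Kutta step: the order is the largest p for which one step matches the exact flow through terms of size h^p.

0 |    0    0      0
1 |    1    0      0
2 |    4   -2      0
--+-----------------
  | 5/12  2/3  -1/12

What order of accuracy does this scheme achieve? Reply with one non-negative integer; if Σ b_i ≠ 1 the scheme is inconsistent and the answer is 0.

3

b = (5/12, 2/3, -1/12)
c = (0, 1, 2)
Ac = (0, 0, -2)
Σ b_i: 5/12·1 + 2/3·1 + (-1/12)·1 = 1 ✓
b·c: 2/3·1 + (-1/12)·2 = 1/2 ✓
b·c²: 2/3·1 + (-1/12)·4 = 1/3 ✓
b·Ac: (-1/12)·(-2) = 1/6 ✓; 3 stages ⇒ order 3.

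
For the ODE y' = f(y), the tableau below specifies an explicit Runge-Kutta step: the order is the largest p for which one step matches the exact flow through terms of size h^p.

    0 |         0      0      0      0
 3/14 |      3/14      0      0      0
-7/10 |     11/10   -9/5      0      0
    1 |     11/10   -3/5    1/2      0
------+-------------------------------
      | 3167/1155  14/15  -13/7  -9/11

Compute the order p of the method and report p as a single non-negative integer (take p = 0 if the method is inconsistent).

1

b = (3167/1155, 14/15, -13/7, -9/11)
c = (0, 3/14, -7/10, 1)
Ac = (0, 0, -27/70, -67/140)
Σ b_i: 3167/1155·1 + 14/15·1 + (-13/7)·1 + (-9/11)·1 = 1 ✓
b·c: 14/15·3/14 + (-13/7)·(-7/10) + (-9/11)·1 = 15/22 ≠ 1/2 ⇒ order 1.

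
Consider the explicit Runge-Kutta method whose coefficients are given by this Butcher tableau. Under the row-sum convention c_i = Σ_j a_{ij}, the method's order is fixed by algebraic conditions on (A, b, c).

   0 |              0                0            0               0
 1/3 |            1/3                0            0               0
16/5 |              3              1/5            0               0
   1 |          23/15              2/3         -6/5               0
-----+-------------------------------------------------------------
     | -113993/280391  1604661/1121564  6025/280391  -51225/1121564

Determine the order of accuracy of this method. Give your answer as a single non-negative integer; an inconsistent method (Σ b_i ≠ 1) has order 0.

3

b = (-113993/280391, 1604661/1121564, 6025/280391, -51225/1121564)
c = (0, 1/3, 16/5, 1)
Ac = (0, 0, 1/15, -814/225)
Σ b_i: (-113993/280391)·1 + 1604661/1121564·1 + 6025/280391·1 + (-51225/1121564)·1 = 1 ✓
b·c: 1604661/1121564·1/3 + 6025/280391·16/5 + (-51225/1121564)·1 = 1/2 ✓
b·c²: 1604661/1121564·1/9 + 6025/280391·256/25 + (-51225/1121564)·1 = 1/3 ✓
b·Ac: 6025/280391·1/15 + (-51225/1121564)·(-814/225) = 1/6 ✓
b·c³: 1604661/1121564·1/27 + 6025/280391·4096/125 + (-51225/1121564)·1 = 17953103/25235190 ≠ 1/4 ⇒ order 3.
b·(c∘Ac): 6025/280391·16/75 + (-51225/1121564)·(-814/225) = 95231/560782 ≠ 1/8
b·Ac²: 6025/280391·1/45 + (-51225/1121564)·(-41222/3375) = 14089363/25235190 ≠ 1/12
b·A²c: (-51225/1121564)·(-2/25) = 2049/560782 ≠ 1/24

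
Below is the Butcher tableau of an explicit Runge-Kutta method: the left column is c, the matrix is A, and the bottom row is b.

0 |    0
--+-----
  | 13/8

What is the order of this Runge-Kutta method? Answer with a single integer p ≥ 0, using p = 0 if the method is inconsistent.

b = (13/8)
c = (0)
Σ b_i: 13/8·1 = 13/8 ≠ 1 ⇒ order 0.

0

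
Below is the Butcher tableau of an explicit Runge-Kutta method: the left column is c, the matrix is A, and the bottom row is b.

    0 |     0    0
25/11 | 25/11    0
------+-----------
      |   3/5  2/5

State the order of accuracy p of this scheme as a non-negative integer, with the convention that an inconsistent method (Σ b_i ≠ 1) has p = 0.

b = (3/5, 2/5)
c = (0, 25/11)
Σ b_i: 3/5·1 + 2/5·1 = 1 ✓
b·c: 2/5·25/11 = 10/11 ≠ 1/2 ⇒ order 1.

1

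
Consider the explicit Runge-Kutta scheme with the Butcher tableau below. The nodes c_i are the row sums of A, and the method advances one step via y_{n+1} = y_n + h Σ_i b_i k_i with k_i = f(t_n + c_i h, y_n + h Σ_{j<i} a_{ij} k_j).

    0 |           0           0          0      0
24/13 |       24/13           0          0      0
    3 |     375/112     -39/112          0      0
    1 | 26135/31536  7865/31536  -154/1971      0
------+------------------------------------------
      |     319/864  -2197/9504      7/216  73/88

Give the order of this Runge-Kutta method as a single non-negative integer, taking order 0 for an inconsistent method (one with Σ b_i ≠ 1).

4

b = (319/864, -2197/9504, 7/216, 73/88)
c = (0, 24/13, 3, 1)
Ac = (0, 0, -9/14, 33/146)
Σ b_i: 319/864·1 + (-2197/9504)·1 + 7/216·1 + 73/88·1 = 1 ✓
b·c: (-2197/9504)·24/13 + 7/216·3 + 73/88·1 = 1/2 ✓
b·c²: (-2197/9504)·576/169 + 7/216·9 + 73/88·1 = 1/3 ✓
b·Ac: 7/216·(-9/14) + 73/88·33/146 = 1/6 ✓
b·c³: (-2197/9504)·13824/2197 + 7/216·27 + 73/88·1 = 1/4 ✓
b·(c∘Ac): 7/216·(-27/14) + 73/88·33/146 = 1/8 ✓
b·Ac²: 7/216·(-108/91) + 73/88·418/2847 = 1/12 ✓
b·A²c: 73/88·11/219 = 1/24 ✓; 4 stages ⇒ order 4.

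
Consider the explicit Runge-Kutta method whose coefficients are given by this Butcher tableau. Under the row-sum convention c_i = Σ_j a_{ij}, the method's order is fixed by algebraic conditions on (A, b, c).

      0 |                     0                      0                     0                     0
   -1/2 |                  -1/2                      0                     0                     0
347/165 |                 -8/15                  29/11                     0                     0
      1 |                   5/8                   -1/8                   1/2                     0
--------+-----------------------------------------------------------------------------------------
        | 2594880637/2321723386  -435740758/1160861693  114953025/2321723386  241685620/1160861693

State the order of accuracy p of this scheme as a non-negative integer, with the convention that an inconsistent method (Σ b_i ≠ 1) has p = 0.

3

b = (2594880637/2321723386, -435740758/1160861693, 114953025/2321723386, 241685620/1160861693)
c = (0, -1/2, 347/165, 1)
Ac = (0, 0, -29/22, 2941/2640)
Σ b_i: 2594880637/2321723386·1 + (-435740758/1160861693)·1 + 114953025/2321723386·1 + 241685620/1160861693·1 = 1 ✓
b·c: (-435740758/1160861693)·(-1/2) + 114953025/2321723386·347/165 + 241685620/1160861693·1 = 1/2 ✓
b·c²: (-435740758/1160861693)·1/4 + 114953025/2321723386·120409/27225 + 241685620/1160861693·1 = 1/3 ✓
b·Ac: 114953025/2321723386·(-29/22) + 241685620/1160861693·2941/2640 = 1/6 ✓
b·c³: (-435740758/1160861693)·(-1/8) + 114953025/2321723386·41781923/4492125 + 241685620/1160861693·1 = 1644886602487/2298506152140 ≠ 1/4 ⇒ order 3.
b·(c∘Ac): 114953025/2321723386·(-10063/3630) + 241685620/1160861693·2941/2640 = 329719249/3482585079 ≠ 1/8
b·Ac²: 114953025/2321723386·29/44 + 241685620/1160861693·1899319/871200 = 1118275235387/2298506152140 ≠ 1/12
b·A²c: 241685620/1160861693·(-29/44) = -159292795/1160861693 ≠ 1/24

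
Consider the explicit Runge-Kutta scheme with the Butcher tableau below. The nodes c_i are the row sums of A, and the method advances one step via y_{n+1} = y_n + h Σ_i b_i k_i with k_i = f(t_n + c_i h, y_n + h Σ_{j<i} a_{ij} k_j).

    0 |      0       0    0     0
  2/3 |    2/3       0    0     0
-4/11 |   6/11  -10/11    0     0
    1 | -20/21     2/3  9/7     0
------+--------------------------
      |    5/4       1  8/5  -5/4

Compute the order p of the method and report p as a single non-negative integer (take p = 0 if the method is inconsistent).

b = (5/4, 1, 8/5, -5/4)
c = (0, 2/3, -4/11, 1)
Ac = (0, 0, -20/33, -16/693)
Σ b_i: 5/4·1 + 1·1 + 8/5·1 + (-5/4)·1 = 13/5 ≠ 1 ⇒ order 0.

0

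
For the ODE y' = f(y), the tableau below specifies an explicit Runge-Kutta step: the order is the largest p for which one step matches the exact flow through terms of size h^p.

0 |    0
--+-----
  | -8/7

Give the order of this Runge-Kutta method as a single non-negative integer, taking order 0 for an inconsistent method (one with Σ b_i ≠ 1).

b = (-8/7)
c = (0)
Σ b_i: (-8/7)·1 = -8/7 ≠ 1 ⇒ order 0.

0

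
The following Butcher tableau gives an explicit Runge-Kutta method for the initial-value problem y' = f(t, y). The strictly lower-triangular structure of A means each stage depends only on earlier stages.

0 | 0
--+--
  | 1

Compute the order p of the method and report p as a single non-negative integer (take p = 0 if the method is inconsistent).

1

b = (1)
c = (0)
Σ b_i: 1·1 = 1 ✓; 1 stage ⇒ order 1.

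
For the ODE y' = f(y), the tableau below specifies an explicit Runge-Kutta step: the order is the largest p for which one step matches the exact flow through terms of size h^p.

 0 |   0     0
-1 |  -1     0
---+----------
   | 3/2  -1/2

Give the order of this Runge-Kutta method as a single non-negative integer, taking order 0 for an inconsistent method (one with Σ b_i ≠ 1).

b = (3/2, -1/2)
c = (0, -1)
Σ b_i: 3/2·1 + (-1/2)·1 = 1 ✓
b·c: (-1/2)·(-1) = 1/2 ✓; 2 stages ⇒ order 2.

2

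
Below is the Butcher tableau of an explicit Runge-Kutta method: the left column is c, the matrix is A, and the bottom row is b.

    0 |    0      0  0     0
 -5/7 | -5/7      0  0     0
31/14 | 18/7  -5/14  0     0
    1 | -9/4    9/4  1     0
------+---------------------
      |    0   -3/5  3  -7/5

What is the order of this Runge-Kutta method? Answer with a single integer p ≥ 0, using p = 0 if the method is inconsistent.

b = (0, -3/5, 3, -7/5)
c = (0, -5/7, 31/14, 1)
Ac = (0, 0, 25/98, 17/28)
Σ b_i: (-3/5)·1 + 3·1 + (-7/5)·1 = 1 ✓
b·c: (-3/5)·(-5/7) + 3·31/14 + (-7/5)·1 = 397/70 ≠ 1/2 ⇒ order 1.

1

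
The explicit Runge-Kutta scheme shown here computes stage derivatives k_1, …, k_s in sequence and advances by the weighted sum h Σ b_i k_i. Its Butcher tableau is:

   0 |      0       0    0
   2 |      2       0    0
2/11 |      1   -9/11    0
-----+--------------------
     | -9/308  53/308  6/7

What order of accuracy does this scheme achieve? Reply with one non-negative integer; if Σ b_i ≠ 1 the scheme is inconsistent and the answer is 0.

2

b = (-9/308, 53/308, 6/7)
c = (0, 2, 2/11)
Ac = (0, 0, -18/11)
Σ b_i: (-9/308)·1 + 53/308·1 + 6/7·1 = 1 ✓
b·c: 53/308·2 + 6/7·2/11 = 1/2 ✓
b·c²: 53/308·4 + 6/7·4/121 = 607/847 ≠ 1/3 ⇒ order 2.
b·Ac: 6/7·(-18/11) = -108/77 ≠ 1/6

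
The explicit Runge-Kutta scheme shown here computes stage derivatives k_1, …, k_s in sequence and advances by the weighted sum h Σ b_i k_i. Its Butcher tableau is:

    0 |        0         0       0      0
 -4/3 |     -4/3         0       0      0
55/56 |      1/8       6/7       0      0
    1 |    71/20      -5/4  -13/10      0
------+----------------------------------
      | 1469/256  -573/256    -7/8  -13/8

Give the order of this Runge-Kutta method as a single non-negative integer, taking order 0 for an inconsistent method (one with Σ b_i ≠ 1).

b = (1469/256, -573/256, -7/8, -13/8)
c = (0, -4/3, 55/56, 1)
Ac = (0, 0, -8/7, 131/336)
Σ b_i: 1469/256·1 + (-573/256)·1 + (-7/8)·1 + (-13/8)·1 = 1 ✓
b·c: (-573/256)·(-4/3) + (-7/8)·55/56 + (-13/8)·1 = 1/2 ✓
b·c²: (-573/256)·16/9 + (-7/8)·3025/3136 + (-13/8)·1 = -69331/10752 ≠ 1/3 ⇒ order 2.
b·Ac: (-7/8)·(-8/7) + (-13/8)·131/336 = 985/2688 ≠ 1/6

2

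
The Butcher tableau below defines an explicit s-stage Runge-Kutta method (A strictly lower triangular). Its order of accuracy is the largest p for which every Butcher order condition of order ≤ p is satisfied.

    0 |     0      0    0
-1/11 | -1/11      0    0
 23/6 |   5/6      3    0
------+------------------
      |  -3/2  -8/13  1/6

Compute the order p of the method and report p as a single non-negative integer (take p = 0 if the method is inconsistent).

0

b = (-3/2, -8/13, 1/6)
c = (0, -1/11, 23/6)
Ac = (0, 0, -3/11)
Σ b_i: (-3/2)·1 + (-8/13)·1 + 1/6·1 = -76/39 ≠ 1 ⇒ order 0.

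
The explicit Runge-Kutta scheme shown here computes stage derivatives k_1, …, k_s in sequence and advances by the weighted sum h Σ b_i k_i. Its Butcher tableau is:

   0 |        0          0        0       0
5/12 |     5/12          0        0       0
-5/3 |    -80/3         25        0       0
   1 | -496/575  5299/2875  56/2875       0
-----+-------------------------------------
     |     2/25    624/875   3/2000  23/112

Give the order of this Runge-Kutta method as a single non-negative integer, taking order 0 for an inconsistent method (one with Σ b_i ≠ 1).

b = (2/25, 624/875, 3/2000, 23/112)
c = (0, 5/12, -5/3, 1)
Ac = (0, 0, 125/12, 203/276)
Σ b_i: 2/25·1 + 624/875·1 + 3/2000·1 + 23/112·1 = 1 ✓
b·c: 624/875·5/12 + 3/2000·(-5/3) + 23/112·1 = 1/2 ✓
b·c²: 624/875·25/144 + 3/2000·25/9 + 23/112·1 = 1/3 ✓
b·Ac: 3/2000·125/12 + 23/112·203/276 = 1/6 ✓
b·c³: 624/875·125/1728 + 3/2000·(-125/27) + 23/112·1 = 1/4 ✓
b·(c∘Ac): 3/2000·(-625/36) + 23/112·203/276 = 1/8 ✓
b·Ac²: 3/2000·625/144 + 23/112·413/1104 = 1/12 ✓
b·A²c: 23/112·14/69 = 1/24 ✓; 4 stages ⇒ order 4.

4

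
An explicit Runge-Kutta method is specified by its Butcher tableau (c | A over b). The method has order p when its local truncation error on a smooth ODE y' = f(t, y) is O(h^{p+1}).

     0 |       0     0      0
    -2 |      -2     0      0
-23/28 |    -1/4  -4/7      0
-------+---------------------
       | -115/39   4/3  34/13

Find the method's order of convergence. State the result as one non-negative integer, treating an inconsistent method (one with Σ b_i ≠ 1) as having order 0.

b = (-115/39, 4/3, 34/13)
c = (0, -2, -23/28)
Ac = (0, 0, 8/7)
Σ b_i: (-115/39)·1 + 4/3·1 + 34/13·1 = 1 ✓
b·c: 4/3·(-2) + 34/13·(-23/28) = -2629/546 ≠ 1/2 ⇒ order 1.

1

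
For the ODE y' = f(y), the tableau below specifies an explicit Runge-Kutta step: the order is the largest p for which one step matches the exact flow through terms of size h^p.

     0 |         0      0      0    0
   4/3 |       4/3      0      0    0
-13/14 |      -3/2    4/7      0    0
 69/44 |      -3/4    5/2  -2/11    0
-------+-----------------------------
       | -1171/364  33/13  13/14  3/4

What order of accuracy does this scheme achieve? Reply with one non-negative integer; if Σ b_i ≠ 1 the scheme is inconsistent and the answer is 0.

b = (-1171/364, 33/13, 13/14, 3/4)
c = (0, 4/3, -13/14, 69/44)
Ac = (0, 0, 16/21, 809/231)
Σ b_i: (-1171/364)·1 + 33/13·1 + 13/14·1 + 3/4·1 = 1 ✓
b·c: 33/13·4/3 + 13/14·(-13/14) + 3/4·69/44 = 414647/112112 ≠ 1/2 ⇒ order 1.

1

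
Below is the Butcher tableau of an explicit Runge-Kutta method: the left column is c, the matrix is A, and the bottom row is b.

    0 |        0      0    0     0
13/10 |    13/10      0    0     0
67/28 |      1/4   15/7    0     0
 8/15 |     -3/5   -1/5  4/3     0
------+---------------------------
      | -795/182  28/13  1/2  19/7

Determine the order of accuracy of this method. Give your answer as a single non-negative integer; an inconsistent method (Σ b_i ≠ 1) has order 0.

1

b = (-795/182, 28/13, 1/2, 19/7)
c = (0, 13/10, 67/28, 8/15)
Ac = (0, 0, 39/14, 3077/1050)
Σ b_i: (-795/182)·1 + 28/13·1 + 1/2·1 + 19/7·1 = 1 ✓
b·c: 28/13·13/10 + 1/2·67/28 + 19/7·8/15 = 4573/840 ≠ 1/2 ⇒ order 1.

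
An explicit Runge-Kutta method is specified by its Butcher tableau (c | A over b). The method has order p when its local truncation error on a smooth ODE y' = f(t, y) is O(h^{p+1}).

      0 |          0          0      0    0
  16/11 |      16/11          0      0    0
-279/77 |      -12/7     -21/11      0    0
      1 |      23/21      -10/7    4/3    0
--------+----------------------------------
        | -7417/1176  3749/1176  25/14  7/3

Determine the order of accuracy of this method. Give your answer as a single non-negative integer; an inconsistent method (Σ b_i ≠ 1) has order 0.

2

b = (-7417/1176, 3749/1176, 25/14, 7/3)
c = (0, 16/11, -279/77, 1)
Ac = (0, 0, -336/121, -76/11)
Σ b_i: (-7417/1176)·1 + 3749/1176·1 + 25/14·1 + 7/3·1 = 1 ✓
b·c: 3749/1176·16/11 + 25/14·(-279/77) + 7/3·1 = 1/2 ✓
b·c²: 3749/1176·256/121 + 25/14·77841/5929 + 7/3·1 = 8098669/249018 ≠ 1/3 ⇒ order 2.
b·Ac: 25/14·(-336/121) + 7/3·(-76/11) = -7652/363 ≠ 1/6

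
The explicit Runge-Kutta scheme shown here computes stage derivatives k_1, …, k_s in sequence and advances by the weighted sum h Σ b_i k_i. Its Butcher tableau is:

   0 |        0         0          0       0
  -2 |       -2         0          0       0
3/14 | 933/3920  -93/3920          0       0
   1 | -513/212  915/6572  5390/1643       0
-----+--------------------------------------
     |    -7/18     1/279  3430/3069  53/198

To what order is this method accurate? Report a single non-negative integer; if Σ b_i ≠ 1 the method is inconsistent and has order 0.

b = (-7/18, 1/279, 3430/3069, 53/198)
c = (0, -2, 3/14, 1)
Ac = (0, 0, 93/1960, 45/106)
Σ b_i: (-7/18)·1 + 1/279·1 + 3430/3069·1 + 53/198·1 = 1 ✓
b·c: 1/279·(-2) + 3430/3069·3/14 + 53/198·1 = 1/2 ✓
b·c²: 1/279·4 + 3430/3069·9/196 + 53/198·1 = 1/3 ✓
b·Ac: 3430/3069·93/1960 + 53/198·45/106 = 1/6 ✓
b·c³: 1/279·(-8) + 3430/3069·27/2744 + 53/198·1 = 1/4 ✓
b·(c∘Ac): 3430/3069·279/27440 + 53/198·45/106 = 1/8 ✓
b·Ac²: 3430/3069·(-93/980) + 53/198·75/106 = 1/12 ✓
b·A²c: 53/198·33/212 = 1/24 ✓; 4 stages ⇒ order 4.

4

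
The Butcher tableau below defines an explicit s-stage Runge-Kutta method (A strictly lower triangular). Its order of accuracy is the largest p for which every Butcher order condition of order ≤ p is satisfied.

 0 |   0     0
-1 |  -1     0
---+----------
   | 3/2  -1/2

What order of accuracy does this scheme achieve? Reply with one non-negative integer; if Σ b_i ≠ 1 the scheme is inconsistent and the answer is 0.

b = (3/2, -1/2)
c = (0, -1)
Σ b_i: 3/2·1 + (-1/2)·1 = 1 ✓
b·c: (-1/2)·(-1) = 1/2 ✓; 2 stages ⇒ order 2.

2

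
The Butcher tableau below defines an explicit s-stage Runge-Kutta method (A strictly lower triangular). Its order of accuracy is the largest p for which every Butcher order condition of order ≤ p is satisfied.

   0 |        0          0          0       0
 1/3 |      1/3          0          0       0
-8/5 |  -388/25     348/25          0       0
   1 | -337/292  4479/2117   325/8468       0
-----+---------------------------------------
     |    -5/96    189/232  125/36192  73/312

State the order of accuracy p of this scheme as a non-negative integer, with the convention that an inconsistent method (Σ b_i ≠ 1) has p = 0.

4

b = (-5/96, 189/232, 125/36192, 73/312)
c = (0, 1/3, -8/5, 1)
Ac = (0, 0, 116/25, 47/73)
Σ b_i: (-5/96)·1 + 189/232·1 + 125/36192·1 + 73/312·1 = 1 ✓
b·c: 189/232·1/3 + 125/36192·(-8/5) + 73/312·1 = 1/2 ✓
b·c²: 189/232·1/9 + 125/36192·64/25 + 73/312·1 = 1/3 ✓
b·Ac: 125/36192·116/25 + 73/312·47/73 = 1/6 ✓
b·c³: 189/232·1/27 + 125/36192·(-512/125) + 73/312·1 = 1/4 ✓
b·(c∘Ac): 125/36192·(-928/125) + 73/312·47/73 = 1/8 ✓
b·Ac²: 125/36192·116/75 + 73/312·1/3 = 1/12 ✓
b·A²c: 73/312·13/73 = 1/24 ✓; 4 stages ⇒ order 4.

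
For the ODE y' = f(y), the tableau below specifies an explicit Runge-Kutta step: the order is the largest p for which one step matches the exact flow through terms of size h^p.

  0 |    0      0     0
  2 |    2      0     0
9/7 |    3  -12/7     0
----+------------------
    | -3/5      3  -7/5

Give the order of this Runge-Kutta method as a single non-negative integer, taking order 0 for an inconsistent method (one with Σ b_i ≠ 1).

1

b = (-3/5, 3, -7/5)
c = (0, 2, 9/7)
Ac = (0, 0, -24/7)
Σ b_i: (-3/5)·1 + 3·1 + (-7/5)·1 = 1 ✓
b·c: 3·2 + (-7/5)·9/7 = 21/5 ≠ 1/2 ⇒ order 1.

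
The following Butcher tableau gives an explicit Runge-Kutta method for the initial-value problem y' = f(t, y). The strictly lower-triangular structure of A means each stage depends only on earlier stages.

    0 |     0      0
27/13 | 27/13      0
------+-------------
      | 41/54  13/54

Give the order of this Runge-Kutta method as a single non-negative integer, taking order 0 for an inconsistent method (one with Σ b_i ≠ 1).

b = (41/54, 13/54)
c = (0, 27/13)
Σ b_i: 41/54·1 + 13/54·1 = 1 ✓
b·c: 13/54·27/13 = 1/2 ✓; 2 stages ⇒ order 2.

2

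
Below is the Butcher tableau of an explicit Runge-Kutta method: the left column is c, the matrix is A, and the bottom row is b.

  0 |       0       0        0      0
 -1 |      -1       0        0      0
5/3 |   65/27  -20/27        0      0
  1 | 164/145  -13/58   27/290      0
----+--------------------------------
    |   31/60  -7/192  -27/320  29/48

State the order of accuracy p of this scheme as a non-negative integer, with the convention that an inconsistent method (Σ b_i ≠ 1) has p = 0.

4

b = (31/60, -7/192, -27/320, 29/48)
c = (0, -1, 5/3, 1)
Ac = (0, 0, 20/27, 11/29)
Σ b_i: 31/60·1 + (-7/192)·1 + (-27/320)·1 + 29/48·1 = 1 ✓
b·c: (-7/192)·(-1) + (-27/320)·5/3 + 29/48·1 = 1/2 ✓
b·c²: (-7/192)·1 + (-27/320)·25/9 + 29/48·1 = 1/3 ✓
b·Ac: (-27/320)·20/27 + 29/48·11/29 = 1/6 ✓
b·c³: (-7/192)·(-1) + (-27/320)·125/27 + 29/48·1 = 1/4 ✓
b·(c∘Ac): (-27/320)·100/81 + 29/48·11/29 = 1/8 ✓
b·Ac²: (-27/320)·(-20/27) + 29/48·1/29 = 1/12 ✓
b·A²c: 29/48·2/29 = 1/24 ✓; 4 stages ⇒ order 4.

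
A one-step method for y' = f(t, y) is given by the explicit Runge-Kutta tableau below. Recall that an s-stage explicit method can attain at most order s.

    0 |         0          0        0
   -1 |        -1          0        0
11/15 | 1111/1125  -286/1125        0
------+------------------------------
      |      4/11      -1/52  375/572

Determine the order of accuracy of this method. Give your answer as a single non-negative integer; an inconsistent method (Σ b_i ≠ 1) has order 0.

3

b = (4/11, -1/52, 375/572)
c = (0, -1, 11/15)
Ac = (0, 0, 286/1125)
Σ b_i: 4/11·1 + (-1/52)·1 + 375/572·1 = 1 ✓
b·c: (-1/52)·(-1) + 375/572·11/15 = 1/2 ✓
b·c²: (-1/52)·1 + 375/572·121/225 = 1/3 ✓
b·Ac: 375/572·286/1125 = 1/6 ✓; 3 stages ⇒ order 3.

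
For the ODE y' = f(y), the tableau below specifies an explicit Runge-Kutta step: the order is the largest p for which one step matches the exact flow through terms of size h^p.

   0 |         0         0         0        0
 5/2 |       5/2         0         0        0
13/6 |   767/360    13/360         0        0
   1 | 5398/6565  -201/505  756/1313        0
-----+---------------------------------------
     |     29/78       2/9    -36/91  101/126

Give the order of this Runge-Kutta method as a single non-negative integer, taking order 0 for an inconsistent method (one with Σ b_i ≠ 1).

b = (29/78, 2/9, -36/91, 101/126)
c = (0, 5/2, 13/6, 1)
Ac = (0, 0, 13/144, 51/202)
Σ b_i: 29/78·1 + 2/9·1 + (-36/91)·1 + 101/126·1 = 1 ✓
b·c: 2/9·5/2 + (-36/91)·13/6 + 101/126·1 = 1/2 ✓
b·c²: 2/9·25/4 + (-36/91)·169/36 + 101/126·1 = 1/3 ✓
b·Ac: (-36/91)·13/144 + 101/126·51/202 = 1/6 ✓
b·c³: 2/9·125/8 + (-36/91)·2197/216 + 101/126·1 = 1/4 ✓
b·(c∘Ac): (-36/91)·169/864 + 101/126·51/202 = 1/8 ✓
b·Ac²: (-36/91)·65/288 + 101/126·87/404 = 1/12 ✓
b·A²c: 101/126·21/404 = 1/24 ✓; 4 stages ⇒ order 4.

4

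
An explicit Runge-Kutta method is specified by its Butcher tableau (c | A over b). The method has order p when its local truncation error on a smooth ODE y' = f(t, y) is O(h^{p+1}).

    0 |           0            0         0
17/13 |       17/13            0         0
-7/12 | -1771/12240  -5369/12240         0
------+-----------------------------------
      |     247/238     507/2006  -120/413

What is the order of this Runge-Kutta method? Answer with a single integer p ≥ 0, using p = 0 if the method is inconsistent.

b = (247/238, 507/2006, -120/413)
c = (0, 17/13, -7/12)
Ac = (0, 0, -413/720)
Σ b_i: 247/238·1 + 507/2006·1 + (-120/413)·1 = 1 ✓
b·c: 507/2006·17/13 + (-120/413)·(-7/12) = 1/2 ✓
b·c²: 507/2006·289/169 + (-120/413)·49/144 = 1/3 ✓
b·Ac: (-120/413)·(-413/720) = 1/6 ✓; 3 stages ⇒ order 3.

3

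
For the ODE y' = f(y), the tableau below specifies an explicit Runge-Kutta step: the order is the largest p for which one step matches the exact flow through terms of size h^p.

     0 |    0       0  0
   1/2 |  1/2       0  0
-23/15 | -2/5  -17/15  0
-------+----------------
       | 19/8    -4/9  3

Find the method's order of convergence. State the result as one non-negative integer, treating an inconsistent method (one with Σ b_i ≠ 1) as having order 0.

0

b = (19/8, -4/9, 3)
c = (0, 1/2, -23/15)
Ac = (0, 0, -17/30)
Σ b_i: 19/8·1 + (-4/9)·1 + 3·1 = 355/72 ≠ 1 ⇒ order 0.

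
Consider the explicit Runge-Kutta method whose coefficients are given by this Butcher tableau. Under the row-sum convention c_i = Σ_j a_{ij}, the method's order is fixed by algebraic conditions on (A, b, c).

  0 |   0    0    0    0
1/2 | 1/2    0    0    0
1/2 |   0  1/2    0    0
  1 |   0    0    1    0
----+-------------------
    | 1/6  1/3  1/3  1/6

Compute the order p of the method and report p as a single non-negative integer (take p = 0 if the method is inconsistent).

b = (1/6, 1/3, 1/3, 1/6)
c = (0, 1/2, 1/2, 1)
Ac = (0, 0, 1/4, 1/2)
Σ b_i: 1/6·1 + 1/3·1 + 1/3·1 + 1/6·1 = 1 ✓
b·c: 1/3·1/2 + 1/3·1/2 + 1/6·1 = 1/2 ✓
b·c²: 1/3·1/4 + 1/3·1/4 + 1/6·1 = 1/3 ✓
b·Ac: 1/3·1/4 + 1/6·1/2 = 1/6 ✓
b·c³: 1/3·1/8 + 1/3·1/8 + 1/6·1 = 1/4 ✓
b·(c∘Ac): 1/3·1/8 + 1/6·1/2 = 1/8 ✓
b·Ac²: 1/3·1/8 + 1/6·1/4 = 1/12 ✓
b·A²c: 1/6·1/4 = 1/24 ✓; 4 stages ⇒ order 4.

4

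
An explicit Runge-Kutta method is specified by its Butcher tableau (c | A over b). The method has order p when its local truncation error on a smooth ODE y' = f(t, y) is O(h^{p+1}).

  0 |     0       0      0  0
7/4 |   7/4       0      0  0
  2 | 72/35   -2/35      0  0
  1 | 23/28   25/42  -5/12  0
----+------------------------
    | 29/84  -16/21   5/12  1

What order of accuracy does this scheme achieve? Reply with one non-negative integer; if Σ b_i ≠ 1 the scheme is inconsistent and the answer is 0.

b = (29/84, -16/21, 5/12, 1)
c = (0, 7/4, 2, 1)
Ac = (0, 0, -1/10, 5/24)
Σ b_i: 29/84·1 + (-16/21)·1 + 5/12·1 + 1·1 = 1 ✓
b·c: (-16/21)·7/4 + 5/12·2 + 1·1 = 1/2 ✓
b·c²: (-16/21)·49/16 + 5/12·4 + 1·1 = 1/3 ✓
b·Ac: 5/12·(-1/10) + 1·5/24 = 1/6 ✓
b·c³: (-16/21)·343/64 + 5/12·8 + 1·1 = 1/4 ✓
b·(c∘Ac): 5/12·(-1/5) + 1·5/24 = 1/8 ✓
b·Ac²: 5/12·(-7/40) + 1·5/32 = 1/12 ✓
b·A²c: 1·1/24 = 1/24 ✓; 4 stages ⇒ order 4.

4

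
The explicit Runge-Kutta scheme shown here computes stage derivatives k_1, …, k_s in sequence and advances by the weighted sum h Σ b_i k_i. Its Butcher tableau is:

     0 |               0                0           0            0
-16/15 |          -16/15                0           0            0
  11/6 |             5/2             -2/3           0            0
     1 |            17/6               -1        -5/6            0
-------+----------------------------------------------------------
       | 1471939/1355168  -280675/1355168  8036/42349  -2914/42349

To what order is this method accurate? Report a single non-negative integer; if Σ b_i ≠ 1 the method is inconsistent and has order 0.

3

b = (1471939/1355168, -280675/1355168, 8036/42349, -2914/42349)
c = (0, -16/15, 11/6, 1)
Ac = (0, 0, 32/45, -83/180)
Σ b_i: 1471939/1355168·1 + (-280675/1355168)·1 + 8036/42349·1 + (-2914/42349)·1 = 1 ✓
b·c: (-280675/1355168)·(-16/15) + 8036/42349·11/6 + (-2914/42349)·1 = 1/2 ✓
b·c²: (-280675/1355168)·256/225 + 8036/42349·121/36 + (-2914/42349)·1 = 1/3 ✓
b·Ac: 8036/42349·32/45 + (-2914/42349)·(-83/180) = 1/6 ✓
b·c³: (-280675/1355168)·(-4096/3375) + 8036/42349·1331/216 + (-2914/42349)·1 = 5152409/3811410 ≠ 1/4 ⇒ order 3.
b·(c∘Ac): 8036/42349·176/135 + (-2914/42349)·(-83/180) = 638293/2286846 ≠ 1/8
b·Ac²: 8036/42349·(-512/675) + (-2914/42349)·(-21269/5400) = 968747/7622820 ≠ 1/12
b·A²c: (-2914/42349)·(-16/27) = 46624/1143423 ≠ 1/24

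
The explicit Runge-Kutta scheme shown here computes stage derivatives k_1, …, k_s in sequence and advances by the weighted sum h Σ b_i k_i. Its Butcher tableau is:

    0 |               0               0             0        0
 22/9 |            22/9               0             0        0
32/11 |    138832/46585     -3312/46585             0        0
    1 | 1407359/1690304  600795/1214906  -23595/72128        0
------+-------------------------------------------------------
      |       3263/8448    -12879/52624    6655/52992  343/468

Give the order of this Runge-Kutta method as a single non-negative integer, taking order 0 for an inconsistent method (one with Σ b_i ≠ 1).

4

b = (3263/8448, -12879/52624, 6655/52992, 343/468)
c = (0, 22/9, 32/11, 1)
Ac = (0, 0, -736/4235, 1235/4802)
Σ b_i: 3263/8448·1 + (-12879/52624)·1 + 6655/52992·1 + 343/468·1 = 1 ✓
b·c: (-12879/52624)·22/9 + 6655/52992·32/11 + 343/468·1 = 1/2 ✓
b·c²: (-12879/52624)·484/81 + 6655/52992·1024/121 + 343/468·1 = 1/3 ✓
b·Ac: 6655/52992·(-736/4235) + 343/468·1235/4802 = 1/6 ✓
b·c³: (-12879/52624)·10648/729 + 6655/52992·32768/1331 + 343/468·1 = 1/4 ✓
b·(c∘Ac): 6655/52992·(-23552/46585) + 343/468·1235/4802 = 1/8 ✓
b·Ac²: 6655/52992·(-1472/3465) + 343/468·4030/21609 = 1/12 ✓
b·A²c: 343/468·39/686 = 1/24 ✓; 4 stages ⇒ order 4.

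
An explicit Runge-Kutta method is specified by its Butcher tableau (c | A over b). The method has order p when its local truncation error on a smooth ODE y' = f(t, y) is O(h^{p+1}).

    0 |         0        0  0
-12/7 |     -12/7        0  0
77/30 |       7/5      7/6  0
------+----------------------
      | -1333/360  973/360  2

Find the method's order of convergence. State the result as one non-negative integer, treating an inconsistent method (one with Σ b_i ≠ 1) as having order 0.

2

b = (-1333/360, 973/360, 2)
c = (0, -12/7, 77/30)
Ac = (0, 0, -2)
Σ b_i: (-1333/360)·1 + 973/360·1 + 2·1 = 1 ✓
b·c: 973/360·(-12/7) + 2·77/30 = 1/2 ✓
b·c²: 973/360·144/49 + 2·5929/900 = 66523/3150 ≠ 1/3 ⇒ order 2.
b·Ac: 2·(-2) = -4 ≠ 1/6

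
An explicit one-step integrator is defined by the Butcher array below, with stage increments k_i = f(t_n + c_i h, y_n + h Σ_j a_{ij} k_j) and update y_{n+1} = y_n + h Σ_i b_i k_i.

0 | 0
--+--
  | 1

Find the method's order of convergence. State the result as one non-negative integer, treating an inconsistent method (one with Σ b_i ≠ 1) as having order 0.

1

b = (1)
c = (0)
Σ b_i: 1·1 = 1 ✓; 1 stage ⇒ order 1.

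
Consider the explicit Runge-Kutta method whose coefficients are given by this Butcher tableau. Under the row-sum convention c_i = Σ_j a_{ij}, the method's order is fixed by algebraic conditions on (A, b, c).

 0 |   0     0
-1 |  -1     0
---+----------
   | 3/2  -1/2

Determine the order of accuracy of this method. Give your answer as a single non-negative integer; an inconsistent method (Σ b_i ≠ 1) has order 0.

2

b = (3/2, -1/2)
c = (0, -1)
Σ b_i: 3/2·1 + (-1/2)·1 = 1 ✓
b·c: (-1/2)·(-1) = 1/2 ✓; 2 stages ⇒ order 2.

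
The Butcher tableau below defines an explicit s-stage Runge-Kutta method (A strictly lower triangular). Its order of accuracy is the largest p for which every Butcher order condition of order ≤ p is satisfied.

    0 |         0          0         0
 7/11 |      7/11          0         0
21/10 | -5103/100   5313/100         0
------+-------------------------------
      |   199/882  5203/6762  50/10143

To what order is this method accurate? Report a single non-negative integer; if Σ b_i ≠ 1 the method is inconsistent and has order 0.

3

b = (199/882, 5203/6762, 50/10143)
c = (0, 7/11, 21/10)
Ac = (0, 0, 3381/100)
Σ b_i: 199/882·1 + 5203/6762·1 + 50/10143·1 = 1 ✓
b·c: 5203/6762·7/11 + 50/10143·21/10 = 1/2 ✓
b·c²: 5203/6762·49/121 + 50/10143·441/100 = 1/3 ✓
b·Ac: 50/10143·3381/100 = 1/6 ✓; 3 stages ⇒ order 3.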